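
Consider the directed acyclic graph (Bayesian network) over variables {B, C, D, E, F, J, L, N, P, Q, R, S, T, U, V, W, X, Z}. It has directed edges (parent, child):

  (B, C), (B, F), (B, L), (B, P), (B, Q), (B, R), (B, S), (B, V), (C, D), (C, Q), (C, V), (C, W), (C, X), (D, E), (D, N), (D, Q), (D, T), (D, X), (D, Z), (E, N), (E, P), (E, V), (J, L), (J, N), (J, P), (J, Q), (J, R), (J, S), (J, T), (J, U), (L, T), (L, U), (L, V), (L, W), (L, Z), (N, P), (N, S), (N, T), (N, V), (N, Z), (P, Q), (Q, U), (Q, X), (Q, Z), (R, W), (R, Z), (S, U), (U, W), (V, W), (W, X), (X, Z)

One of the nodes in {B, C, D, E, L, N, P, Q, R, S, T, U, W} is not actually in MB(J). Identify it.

Pa(J) = {}.
Children of J: L, N, P, Q, R, S, T, U.
For each child, the remaining parents (spouses of J):
  L: B
  N: D, E
  P: B, E, N
  Q: B, C, D, P
  R: B
  S: B, N
  T: D, L, N
  U: L, Q, S
MB(J) = {B, C, D, E, L, N, P, Q, R, S, T, U}.
W is neither a parent, child, nor co-parent of J, so it does not belong.

W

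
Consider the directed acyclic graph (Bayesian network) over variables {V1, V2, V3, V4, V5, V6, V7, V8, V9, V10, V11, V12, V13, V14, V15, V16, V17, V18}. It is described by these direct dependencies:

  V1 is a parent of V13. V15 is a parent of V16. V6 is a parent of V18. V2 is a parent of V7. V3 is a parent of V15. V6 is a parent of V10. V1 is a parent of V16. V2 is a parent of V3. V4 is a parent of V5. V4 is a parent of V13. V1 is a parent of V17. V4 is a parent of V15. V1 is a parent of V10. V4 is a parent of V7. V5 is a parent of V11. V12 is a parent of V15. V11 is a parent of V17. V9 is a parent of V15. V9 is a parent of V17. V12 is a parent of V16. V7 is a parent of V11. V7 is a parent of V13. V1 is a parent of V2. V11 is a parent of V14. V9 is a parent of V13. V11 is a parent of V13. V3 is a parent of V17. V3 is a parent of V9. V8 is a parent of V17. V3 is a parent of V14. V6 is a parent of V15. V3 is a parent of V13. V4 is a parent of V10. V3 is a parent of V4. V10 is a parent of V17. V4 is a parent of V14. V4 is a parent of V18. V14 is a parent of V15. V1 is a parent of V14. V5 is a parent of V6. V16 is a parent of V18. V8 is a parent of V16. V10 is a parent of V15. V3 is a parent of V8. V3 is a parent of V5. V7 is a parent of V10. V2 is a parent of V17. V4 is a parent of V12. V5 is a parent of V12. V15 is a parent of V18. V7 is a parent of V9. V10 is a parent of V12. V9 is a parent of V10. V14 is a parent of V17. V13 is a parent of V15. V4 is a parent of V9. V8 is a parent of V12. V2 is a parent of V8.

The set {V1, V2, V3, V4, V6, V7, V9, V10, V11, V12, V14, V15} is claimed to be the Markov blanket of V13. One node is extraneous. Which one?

V2

The Markov blanket of a node is its parents, its children, and the other parents of its children.
V13's children: V15.
Parents of V13: V1, V3, V4, V7, V9, V11.
Co-parents of V13 (other parents of its children):
  V15's other parents are V3, V4, V6, V9, V10, V12, V14.
MB(V13) = {V1, V3, V4, V6, V7, V9, V10, V11, V12, V14, V15}.
V2 is neither a parent, child, nor co-parent of V13, so it does not belong.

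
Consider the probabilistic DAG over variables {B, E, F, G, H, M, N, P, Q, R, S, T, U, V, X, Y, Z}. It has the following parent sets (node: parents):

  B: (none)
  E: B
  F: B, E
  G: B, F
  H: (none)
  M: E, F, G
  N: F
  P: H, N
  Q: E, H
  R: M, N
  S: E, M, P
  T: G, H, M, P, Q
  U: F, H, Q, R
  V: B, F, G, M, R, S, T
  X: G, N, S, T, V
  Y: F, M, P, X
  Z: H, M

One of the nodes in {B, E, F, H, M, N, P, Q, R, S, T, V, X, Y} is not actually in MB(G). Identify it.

By definition, MB(G) is built from G's parents, G's children, and the co-parents of G.
Ch(G) = {M, T, V, X}.
G's parents: B, F.
Parents of each child, excluding G:
  M: E, F
  T: H, M, P, Q
  V: B, F, M, R, S, T
  X: N, S, T, V
MB(G) = {B, E, F, H, M, N, P, Q, R, S, T, V, X}.
Y is neither a parent, child, nor co-parent of G, so it does not belong.

Y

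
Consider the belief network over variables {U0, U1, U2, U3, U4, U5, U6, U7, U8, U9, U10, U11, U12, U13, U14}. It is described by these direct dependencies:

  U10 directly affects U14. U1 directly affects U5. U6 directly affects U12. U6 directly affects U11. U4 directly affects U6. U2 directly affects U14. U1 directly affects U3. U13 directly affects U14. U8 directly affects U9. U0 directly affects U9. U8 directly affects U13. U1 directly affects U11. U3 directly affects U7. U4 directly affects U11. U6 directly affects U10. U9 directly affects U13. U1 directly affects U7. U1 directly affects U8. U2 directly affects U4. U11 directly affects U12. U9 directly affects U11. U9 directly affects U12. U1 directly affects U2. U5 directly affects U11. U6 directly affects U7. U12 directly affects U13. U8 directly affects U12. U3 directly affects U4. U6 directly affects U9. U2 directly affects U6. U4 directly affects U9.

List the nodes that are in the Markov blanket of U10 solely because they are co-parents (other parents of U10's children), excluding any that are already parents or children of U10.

Children of U10: U14.
  parents(U14) \ {U10} = {U2, U13}.
Excluding nodes already adjacent to U10 (U6, U14), the co-parent-only contribution is {U2, U13}.

{U2, U13}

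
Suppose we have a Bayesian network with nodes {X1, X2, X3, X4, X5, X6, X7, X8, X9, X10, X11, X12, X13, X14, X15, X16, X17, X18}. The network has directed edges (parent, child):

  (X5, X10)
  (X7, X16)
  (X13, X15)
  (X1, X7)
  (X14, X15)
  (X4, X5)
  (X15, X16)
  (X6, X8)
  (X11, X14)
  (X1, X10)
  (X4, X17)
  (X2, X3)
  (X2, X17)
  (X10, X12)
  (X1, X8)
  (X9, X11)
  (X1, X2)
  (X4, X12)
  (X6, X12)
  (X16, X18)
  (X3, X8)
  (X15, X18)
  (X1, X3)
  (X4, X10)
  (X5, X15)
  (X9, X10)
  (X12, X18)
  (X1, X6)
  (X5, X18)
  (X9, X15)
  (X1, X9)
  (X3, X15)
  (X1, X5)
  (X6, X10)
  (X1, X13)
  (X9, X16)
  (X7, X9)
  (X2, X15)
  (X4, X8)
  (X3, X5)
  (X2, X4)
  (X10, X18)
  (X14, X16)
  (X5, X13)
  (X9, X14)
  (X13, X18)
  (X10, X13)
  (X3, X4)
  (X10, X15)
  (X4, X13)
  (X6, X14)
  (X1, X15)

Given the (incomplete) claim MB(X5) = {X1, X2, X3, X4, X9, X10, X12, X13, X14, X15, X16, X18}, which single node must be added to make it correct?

X6

Ch(X5) = {X10, X13, X15, X18}.
Parents of X5: X1, X3, X4.
Co-parents of X5 (other parents of its children):
  X10: X1, X4, X6, X9
  X13: X1, X4, X10
  X15: X1, X2, X3, X9, X10, X13, X14
  X18: X10, X12, X13, X15, X16
MB(X5) = {X1, X2, X3, X4, X6, X9, X10, X12, X13, X14, X15, X16, X18}.
Comparing with the claimed set, X6 is missing.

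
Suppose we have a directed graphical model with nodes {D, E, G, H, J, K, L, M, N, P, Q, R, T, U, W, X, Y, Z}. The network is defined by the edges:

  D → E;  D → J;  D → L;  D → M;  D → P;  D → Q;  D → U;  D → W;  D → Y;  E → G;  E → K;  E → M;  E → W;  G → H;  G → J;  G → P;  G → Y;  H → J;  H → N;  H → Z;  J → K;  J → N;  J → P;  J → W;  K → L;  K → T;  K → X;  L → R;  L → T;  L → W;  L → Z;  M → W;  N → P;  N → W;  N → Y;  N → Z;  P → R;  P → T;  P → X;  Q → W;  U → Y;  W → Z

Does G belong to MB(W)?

Recall MB(v) = parents ∪ children ∪ spouses, where spouses are the other parents of v's children.
Parents of W: D, E, J, L, M, N, Q.
W has child Z.
Co-parents of W (other parents of its children):
  Z: H, L, N
MB(W) = {D, E, H, J, L, M, N, Q, Z}; G is not in this set.

No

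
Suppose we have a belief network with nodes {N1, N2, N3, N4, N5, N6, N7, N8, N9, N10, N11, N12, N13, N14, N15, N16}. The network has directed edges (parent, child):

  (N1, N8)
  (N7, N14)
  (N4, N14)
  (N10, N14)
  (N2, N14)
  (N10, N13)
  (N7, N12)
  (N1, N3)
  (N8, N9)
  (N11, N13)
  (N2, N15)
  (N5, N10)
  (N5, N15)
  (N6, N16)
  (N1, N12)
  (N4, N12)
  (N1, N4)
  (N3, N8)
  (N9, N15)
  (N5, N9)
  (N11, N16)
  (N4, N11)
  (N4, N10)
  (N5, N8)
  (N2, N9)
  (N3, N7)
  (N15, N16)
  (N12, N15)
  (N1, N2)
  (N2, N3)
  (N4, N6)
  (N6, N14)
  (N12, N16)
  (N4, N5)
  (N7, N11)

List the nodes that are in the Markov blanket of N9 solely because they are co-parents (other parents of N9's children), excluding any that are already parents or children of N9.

Children of N9: N15.
  N15's other parents are N2, N5, N12.
Excluding nodes already adjacent to N9 (N2, N5, N8, N15), the co-parent-only contribution is {N12}.

{N12}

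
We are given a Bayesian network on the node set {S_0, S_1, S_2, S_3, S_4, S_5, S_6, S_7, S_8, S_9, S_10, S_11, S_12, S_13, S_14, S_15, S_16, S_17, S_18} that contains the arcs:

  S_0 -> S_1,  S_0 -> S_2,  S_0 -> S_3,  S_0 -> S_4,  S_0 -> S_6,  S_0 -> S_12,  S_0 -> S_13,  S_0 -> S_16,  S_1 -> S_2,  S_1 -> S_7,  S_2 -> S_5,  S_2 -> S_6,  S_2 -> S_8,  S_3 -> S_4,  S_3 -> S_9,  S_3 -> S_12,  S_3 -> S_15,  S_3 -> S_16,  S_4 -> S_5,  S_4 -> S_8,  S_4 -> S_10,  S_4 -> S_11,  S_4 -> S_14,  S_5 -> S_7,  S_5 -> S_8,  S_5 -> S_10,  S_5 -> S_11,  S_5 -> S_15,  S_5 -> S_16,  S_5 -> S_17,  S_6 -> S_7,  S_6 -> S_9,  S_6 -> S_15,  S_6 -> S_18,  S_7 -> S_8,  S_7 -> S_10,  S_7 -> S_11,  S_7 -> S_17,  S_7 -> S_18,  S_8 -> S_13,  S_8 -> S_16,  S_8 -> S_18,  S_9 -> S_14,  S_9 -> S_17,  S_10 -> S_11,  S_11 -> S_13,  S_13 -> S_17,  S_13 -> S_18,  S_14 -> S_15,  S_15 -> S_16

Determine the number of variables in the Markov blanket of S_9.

8

Recall MB(v) = parents ∪ children ∪ spouses, where spouses are the other parents of v's children.
Pa(S_9) = {S_3, S_6}.
Children of S_9: S_14, S_17.
Other parents of S_9's children:
  parents(S_14) \ {S_9} = {S_4}.
  S_17's other parents are S_5, S_7, S_13.
MB(S_9) = {S_3, S_4, S_5, S_6, S_7, S_13, S_14, S_17}, which has 8 nodes.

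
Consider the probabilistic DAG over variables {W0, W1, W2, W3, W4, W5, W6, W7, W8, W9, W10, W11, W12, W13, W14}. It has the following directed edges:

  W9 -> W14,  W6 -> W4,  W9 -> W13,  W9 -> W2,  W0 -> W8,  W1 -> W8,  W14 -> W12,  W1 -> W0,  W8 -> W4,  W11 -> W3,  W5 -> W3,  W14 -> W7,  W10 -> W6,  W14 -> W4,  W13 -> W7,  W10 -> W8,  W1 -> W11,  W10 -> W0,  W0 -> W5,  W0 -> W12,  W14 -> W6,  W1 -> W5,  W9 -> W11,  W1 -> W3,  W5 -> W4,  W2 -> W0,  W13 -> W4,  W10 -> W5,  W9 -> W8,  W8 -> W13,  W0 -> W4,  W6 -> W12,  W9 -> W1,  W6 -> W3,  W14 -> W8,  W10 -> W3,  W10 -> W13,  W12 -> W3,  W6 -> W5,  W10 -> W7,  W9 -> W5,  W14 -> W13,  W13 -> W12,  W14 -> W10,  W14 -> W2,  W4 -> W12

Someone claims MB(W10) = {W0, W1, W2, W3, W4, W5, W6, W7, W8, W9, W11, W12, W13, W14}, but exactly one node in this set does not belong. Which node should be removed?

W10's parents: W14.
W10 has children W0, W3, W5, W6, W7, W8, W13.
Co-parents of W10 (other parents of its children):
  W0: W1, W2
  W8: W0, W1, W9, W14
  W13: W8, W9, W14
  W6: W14
  W5: W0, W1, W6, W9
  W7: W13, W14
  W3: W1, W5, W6, W11, W12
MB(W10) = {W0, W1, W2, W3, W5, W6, W7, W8, W9, W11, W12, W13, W14}.
W4 is neither a parent, child, nor co-parent of W10, so it does not belong.

W4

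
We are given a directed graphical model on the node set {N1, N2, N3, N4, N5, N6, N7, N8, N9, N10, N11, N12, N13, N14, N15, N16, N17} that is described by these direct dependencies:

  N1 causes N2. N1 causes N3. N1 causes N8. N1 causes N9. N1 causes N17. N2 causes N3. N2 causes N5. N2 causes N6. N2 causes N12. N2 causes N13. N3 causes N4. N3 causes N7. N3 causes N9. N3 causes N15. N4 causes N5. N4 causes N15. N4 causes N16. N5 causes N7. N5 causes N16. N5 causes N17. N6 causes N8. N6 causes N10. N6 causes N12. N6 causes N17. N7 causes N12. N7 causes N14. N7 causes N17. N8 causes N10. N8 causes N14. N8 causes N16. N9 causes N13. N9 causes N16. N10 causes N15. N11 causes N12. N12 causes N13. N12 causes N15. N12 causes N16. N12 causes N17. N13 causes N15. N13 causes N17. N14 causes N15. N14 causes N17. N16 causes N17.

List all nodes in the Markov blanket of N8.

{N1, N4, N5, N6, N7, N9, N10, N12, N14, N16}

Children of N8: N10, N14, N16.
N8's parents: N1, N6.
Other parents of N8's children:
  N10: N6
  N14: N7
  N16: N4, N5, N9, N12
Union: {N1, N6} ∪ {N10, N14, N16} ∪ {N4, N5, N6, N7, N9, N12} = {N1, N4, N5, N6, N7, N9, N10, N12, N14, N16}.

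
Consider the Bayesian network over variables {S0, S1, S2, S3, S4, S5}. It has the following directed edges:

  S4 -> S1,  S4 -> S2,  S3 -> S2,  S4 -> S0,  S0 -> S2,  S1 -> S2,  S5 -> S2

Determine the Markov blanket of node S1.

A node's Markov blanket = Pa ∪ Ch ∪ (parents of Ch other than the node itself).
Parents of S1: S4.
Ch(S1) = {S2}.
Other parents of S1's children:
  parents(S2) \ {S1} = {S0, S3, S4, S5}.
So the Markov blanket of S1 is {S0, S2, S3, S4, S5}.

{S0, S2, S3, S4, S5}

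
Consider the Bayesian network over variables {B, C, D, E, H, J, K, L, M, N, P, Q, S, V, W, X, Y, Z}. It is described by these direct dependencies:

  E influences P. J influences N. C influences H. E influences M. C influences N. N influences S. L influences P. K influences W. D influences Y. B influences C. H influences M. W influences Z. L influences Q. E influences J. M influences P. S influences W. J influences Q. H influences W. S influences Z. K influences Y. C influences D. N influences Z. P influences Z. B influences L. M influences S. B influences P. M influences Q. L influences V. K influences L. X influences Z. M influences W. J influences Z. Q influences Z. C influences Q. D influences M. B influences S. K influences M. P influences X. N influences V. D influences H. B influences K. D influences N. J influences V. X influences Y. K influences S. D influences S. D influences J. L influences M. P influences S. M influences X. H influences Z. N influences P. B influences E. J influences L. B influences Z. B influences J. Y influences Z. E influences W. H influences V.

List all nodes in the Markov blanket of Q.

By definition, MB(Q) is built from Q's parents, Q's children, and the co-parents of Q.
Pa(Q) = {C, J, L, M}.
Ch(Q) = {Z}.
For each child, the remaining parents (spouses of Q):
  Z: B, H, J, N, P, S, W, X, Y
Taking the union gives {B, C, H, J, L, M, N, P, S, W, X, Y, Z}.

{B, C, H, J, L, M, N, P, S, W, X, Y, Z}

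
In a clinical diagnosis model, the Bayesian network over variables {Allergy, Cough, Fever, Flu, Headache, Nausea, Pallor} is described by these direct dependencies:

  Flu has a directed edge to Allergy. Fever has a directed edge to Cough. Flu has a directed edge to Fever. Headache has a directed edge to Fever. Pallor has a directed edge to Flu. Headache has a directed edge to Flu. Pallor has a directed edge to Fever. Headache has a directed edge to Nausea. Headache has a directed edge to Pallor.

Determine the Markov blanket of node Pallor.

{Fever, Flu, Headache}

Recall MB(v) = parents ∪ children ∪ spouses, where spouses are the other parents of v's children.
Pallor's children: Fever, Flu.
Pallor has parent Headache.
Co-parents of Pallor (other parents of its children):
  parents(Flu) \ {Pallor} = {Headache}.
  Fever's other parents are Flu, Headache.
Taking the union gives {Fever, Flu, Headache}.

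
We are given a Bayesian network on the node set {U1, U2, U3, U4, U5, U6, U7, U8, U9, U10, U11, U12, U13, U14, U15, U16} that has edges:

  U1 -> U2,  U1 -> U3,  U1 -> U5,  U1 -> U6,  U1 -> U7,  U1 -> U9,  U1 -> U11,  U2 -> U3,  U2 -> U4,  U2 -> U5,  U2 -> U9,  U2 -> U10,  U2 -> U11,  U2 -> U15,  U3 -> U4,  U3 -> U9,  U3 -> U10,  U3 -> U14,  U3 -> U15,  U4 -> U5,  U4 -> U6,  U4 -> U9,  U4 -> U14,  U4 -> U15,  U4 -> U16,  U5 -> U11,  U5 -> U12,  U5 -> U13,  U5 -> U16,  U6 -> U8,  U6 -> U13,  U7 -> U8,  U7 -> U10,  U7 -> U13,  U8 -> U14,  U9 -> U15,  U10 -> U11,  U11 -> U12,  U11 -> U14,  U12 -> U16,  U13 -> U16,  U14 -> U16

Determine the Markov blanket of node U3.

{U1, U2, U4, U7, U8, U9, U10, U11, U14, U15}

U3's parents: U1, U2.
Children of U3: U4, U9, U10, U14, U15.
Parents of each child, excluding U3:
  U4 also has parent U2.
  U9 also has parents U1, U2, U4.
  U10 also has parents U2, U7.
  U14 also has parents U4, U8, U11.
  U15's other parents are U2, U4, U9.
So the Markov blanket of U3 is {U1, U2, U4, U7, U8, U9, U10, U11, U14, U15}.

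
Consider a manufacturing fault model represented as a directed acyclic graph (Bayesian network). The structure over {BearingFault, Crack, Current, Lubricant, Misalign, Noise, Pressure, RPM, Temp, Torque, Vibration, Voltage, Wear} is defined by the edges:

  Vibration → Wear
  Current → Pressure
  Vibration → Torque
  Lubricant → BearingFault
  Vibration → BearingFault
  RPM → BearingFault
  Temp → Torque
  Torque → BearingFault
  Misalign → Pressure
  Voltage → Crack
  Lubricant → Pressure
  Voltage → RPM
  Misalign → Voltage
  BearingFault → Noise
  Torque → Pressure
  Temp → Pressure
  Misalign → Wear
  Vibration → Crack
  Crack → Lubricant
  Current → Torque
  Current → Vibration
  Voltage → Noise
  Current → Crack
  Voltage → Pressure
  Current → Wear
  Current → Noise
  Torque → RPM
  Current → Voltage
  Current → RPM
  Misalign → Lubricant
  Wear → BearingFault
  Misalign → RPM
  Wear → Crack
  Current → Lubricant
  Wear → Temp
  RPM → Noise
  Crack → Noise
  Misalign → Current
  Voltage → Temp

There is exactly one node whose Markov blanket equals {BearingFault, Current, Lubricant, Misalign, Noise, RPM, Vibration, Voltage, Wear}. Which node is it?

Crack

The target node must have every member of {BearingFault, Current, Lubricant, Misalign, Noise, RPM, Vibration, Voltage, Wear} as a parent, child, or co-parent, and no others.
Parents of Crack: Current, Vibration, Voltage, Wear; children: Lubricant, Noise; co-parents: BearingFault, Current, Misalign, RPM, Voltage.
These exactly cover the given set, so the node is Crack.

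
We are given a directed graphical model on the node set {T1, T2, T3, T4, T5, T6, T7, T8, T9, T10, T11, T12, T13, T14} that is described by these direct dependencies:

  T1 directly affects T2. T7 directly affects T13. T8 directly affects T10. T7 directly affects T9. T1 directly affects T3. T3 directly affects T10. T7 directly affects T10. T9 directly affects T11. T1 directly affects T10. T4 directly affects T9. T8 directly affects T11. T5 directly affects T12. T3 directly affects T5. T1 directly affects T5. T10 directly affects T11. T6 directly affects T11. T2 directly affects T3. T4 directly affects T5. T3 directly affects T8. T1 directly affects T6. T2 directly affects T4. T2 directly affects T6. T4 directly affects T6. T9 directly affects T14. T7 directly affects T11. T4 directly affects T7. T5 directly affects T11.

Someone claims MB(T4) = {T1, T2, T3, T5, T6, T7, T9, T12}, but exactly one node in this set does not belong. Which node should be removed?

T12

The Markov blanket of a node is its parents, its children, and the other parents of its children.
Children of T4: T5, T6, T7, T9.
Pa(T4) = {T2}.
For each child, the remaining parents (spouses of T4):
  T5: T1, T3
  T6: T1, T2
  T7: —
  T9: T7
MB(T4) = {T1, T2, T3, T5, T6, T7, T9}.
T12 is neither a parent, child, nor co-parent of T4, so it does not belong.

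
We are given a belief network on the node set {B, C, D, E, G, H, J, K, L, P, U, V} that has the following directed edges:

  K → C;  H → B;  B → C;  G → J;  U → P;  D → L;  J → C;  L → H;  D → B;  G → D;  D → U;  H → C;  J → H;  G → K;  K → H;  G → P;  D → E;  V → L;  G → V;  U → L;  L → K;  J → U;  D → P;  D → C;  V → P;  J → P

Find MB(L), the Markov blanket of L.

The Markov blanket of a node is its parents, its children, and the other parents of its children.
Parents of L: D, U, V.
L has children H, K.
Other parents of L's children:
  K: G
  H: J, K
Taking the union gives {D, G, H, J, K, U, V}.

{D, G, H, J, K, U, V}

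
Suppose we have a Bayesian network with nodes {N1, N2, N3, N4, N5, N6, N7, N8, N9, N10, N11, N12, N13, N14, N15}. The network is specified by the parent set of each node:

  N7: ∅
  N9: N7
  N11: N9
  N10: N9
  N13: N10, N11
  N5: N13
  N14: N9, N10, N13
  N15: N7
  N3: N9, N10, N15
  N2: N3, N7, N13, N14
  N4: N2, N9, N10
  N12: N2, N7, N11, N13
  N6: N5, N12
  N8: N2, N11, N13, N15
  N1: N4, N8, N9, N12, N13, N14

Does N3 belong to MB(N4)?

The Markov blanket of a node is its parents, its children, and the other parents of its children.
Children of N4: N1.
Parents of N4: N2, N9, N10.
Co-parents of N4 (other parents of its children):
  parents(N1) \ {N4} = {N8, N9, N12, N13, N14}.
MB(N4) = {N1, N2, N8, N9, N10, N12, N13, N14}; N3 is not in this set.

No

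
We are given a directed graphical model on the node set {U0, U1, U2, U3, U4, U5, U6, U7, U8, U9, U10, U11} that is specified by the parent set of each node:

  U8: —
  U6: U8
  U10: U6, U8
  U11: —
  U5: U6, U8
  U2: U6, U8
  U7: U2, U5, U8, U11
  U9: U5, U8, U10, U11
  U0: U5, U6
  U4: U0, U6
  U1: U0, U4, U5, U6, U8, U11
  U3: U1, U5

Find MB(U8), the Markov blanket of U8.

Parents of U8: none.
Children of U8: U1, U2, U5, U6, U7, U9, U10.
Co-parents of U8 (other parents of its children):
  U6: no additional parents.
  U10's other parent is U6.
  U5 also has parent U6.
  U2's other parent is U6.
  parents(U7) \ {U8} = {U2, U5, U11}.
  U9 also has parents U5, U10, U11.
  U1 also has parents U0, U4, U5, U6, U11.
MB(U8) = {U0, U1, U2, U4, U5, U6, U7, U9, U10, U11}.

{U0, U1, U2, U4, U5, U6, U7, U9, U10, U11}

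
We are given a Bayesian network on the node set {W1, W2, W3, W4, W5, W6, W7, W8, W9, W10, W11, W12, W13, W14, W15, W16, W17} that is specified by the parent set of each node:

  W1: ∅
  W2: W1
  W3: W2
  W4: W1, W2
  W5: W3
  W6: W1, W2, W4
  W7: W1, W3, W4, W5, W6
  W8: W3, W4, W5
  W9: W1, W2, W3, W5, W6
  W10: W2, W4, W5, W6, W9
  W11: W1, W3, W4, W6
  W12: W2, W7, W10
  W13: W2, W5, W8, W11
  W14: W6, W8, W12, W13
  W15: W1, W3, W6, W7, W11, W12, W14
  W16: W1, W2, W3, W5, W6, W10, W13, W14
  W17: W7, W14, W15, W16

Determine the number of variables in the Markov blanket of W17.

4

The Markov blanket of a node is its parents, its children, and the other parents of its children.
Parents of W17: W7, W14, W15, W16.
Ch(W17) = {}.
W17 has no children, so there are no co-parents.
MB(W17) = {W7, W14, W15, W16}, which has 4 nodes.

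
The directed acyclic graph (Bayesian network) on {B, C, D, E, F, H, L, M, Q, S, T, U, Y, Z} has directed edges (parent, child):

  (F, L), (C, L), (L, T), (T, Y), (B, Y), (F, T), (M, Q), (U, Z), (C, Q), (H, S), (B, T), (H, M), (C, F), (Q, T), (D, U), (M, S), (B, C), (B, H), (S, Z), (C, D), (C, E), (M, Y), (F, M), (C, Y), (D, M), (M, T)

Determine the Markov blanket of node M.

A node's Markov blanket = Pa ∪ Ch ∪ (parents of Ch other than the node itself).
M's parents: D, F, H.
Children of M: Q, S, T, Y.
Other parents of M's children:
  parents(Q) \ {M} = {C}.
  S's other parent is H.
  T's other parents are B, F, L, Q.
  Y's other parents are B, C, T.
Union: {D, F, H} ∪ {Q, S, T, Y} ∪ {B, C, F, H, L, Q, T} = {B, C, D, F, H, L, Q, S, T, Y}.

{B, C, D, F, H, L, Q, S, T, Y}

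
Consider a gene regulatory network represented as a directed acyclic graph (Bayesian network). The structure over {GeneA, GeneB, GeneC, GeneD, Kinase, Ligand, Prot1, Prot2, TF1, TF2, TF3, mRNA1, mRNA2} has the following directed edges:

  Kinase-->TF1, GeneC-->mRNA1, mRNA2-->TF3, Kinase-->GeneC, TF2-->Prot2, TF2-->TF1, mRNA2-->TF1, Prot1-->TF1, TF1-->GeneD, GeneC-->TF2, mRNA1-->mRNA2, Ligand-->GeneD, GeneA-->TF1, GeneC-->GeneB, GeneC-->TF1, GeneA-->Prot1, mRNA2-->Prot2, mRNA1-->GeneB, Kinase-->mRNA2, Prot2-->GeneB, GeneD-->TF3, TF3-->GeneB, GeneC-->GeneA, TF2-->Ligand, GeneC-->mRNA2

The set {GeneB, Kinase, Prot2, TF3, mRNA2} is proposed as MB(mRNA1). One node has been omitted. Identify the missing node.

GeneC

mRNA1's parents: GeneC.
Children of mRNA1: GeneB, mRNA2.
Other parents of mRNA1's children:
  parents(mRNA2) \ {mRNA1} = {GeneC, Kinase}.
  GeneB also has parents GeneC, Prot2, TF3.
MB(mRNA1) = {GeneB, GeneC, Kinase, Prot2, TF3, mRNA2}.
Comparing with the claimed set, GeneC is missing.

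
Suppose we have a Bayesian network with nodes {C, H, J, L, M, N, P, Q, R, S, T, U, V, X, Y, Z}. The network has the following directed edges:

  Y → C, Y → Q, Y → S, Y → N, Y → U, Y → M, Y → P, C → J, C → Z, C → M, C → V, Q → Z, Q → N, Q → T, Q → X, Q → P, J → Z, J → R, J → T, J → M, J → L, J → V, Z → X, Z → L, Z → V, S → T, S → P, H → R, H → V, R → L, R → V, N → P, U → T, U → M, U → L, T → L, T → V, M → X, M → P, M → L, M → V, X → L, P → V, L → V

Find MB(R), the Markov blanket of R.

{C, H, J, L, M, P, T, U, V, X, Z}

R has parents H, J.
Children of R: L, V.
Other parents of R's children:
  L: J, M, T, U, X, Z
  V: C, H, J, L, M, P, T, Z
MB(R) = {C, H, J, L, M, P, T, U, V, X, Z}.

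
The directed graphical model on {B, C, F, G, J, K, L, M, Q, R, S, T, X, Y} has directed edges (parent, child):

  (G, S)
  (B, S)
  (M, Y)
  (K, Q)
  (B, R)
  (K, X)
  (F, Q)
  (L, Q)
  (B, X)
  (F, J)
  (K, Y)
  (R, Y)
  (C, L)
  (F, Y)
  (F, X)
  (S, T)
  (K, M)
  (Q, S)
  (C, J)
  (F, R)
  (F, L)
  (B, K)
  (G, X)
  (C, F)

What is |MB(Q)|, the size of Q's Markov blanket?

Parents of Q: F, K, L.
Ch(Q) = {S}.
Co-parents of Q (other parents of its children):
  S also has parents B, G.
MB(Q) = {B, F, G, K, L, S}, which has 6 nodes.

6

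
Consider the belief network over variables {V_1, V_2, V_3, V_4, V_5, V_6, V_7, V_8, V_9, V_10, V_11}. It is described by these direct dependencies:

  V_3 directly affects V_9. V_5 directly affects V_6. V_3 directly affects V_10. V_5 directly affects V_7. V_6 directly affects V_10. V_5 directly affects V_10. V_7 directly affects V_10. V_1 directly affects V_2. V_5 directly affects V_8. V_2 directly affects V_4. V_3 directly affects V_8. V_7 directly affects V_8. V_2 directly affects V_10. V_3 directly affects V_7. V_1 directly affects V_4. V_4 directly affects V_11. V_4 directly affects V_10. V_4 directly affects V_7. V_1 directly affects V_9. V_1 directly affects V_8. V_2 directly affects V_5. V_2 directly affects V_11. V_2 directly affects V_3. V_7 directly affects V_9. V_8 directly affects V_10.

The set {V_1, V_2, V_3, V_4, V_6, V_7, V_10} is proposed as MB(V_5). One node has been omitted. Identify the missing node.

Recall MB(v) = parents ∪ children ∪ spouses, where spouses are the other parents of v's children.
V_5 has parent V_2.
Children of V_5: V_6, V_7, V_8, V_10.
For each child, the remaining parents (spouses of V_5):
  V_6: no additional parents.
  V_7's other parents are V_3, V_4.
  parents(V_8) \ {V_5} = {V_1, V_3, V_7}.
  parents(V_10) \ {V_5} = {V_2, V_3, V_4, V_6, V_7, V_8}.
MB(V_5) = {V_1, V_2, V_3, V_4, V_6, V_7, V_8, V_10}.
Comparing with the claimed set, V_8 is missing.

V_8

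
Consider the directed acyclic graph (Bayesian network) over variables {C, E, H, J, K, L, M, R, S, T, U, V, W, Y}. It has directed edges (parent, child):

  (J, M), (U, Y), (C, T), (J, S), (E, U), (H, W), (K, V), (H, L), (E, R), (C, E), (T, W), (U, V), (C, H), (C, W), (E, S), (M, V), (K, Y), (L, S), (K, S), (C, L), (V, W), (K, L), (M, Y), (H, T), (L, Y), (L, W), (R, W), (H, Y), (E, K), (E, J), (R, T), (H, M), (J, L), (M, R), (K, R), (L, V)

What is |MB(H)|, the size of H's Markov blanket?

Parents of H: C.
H's children: L, M, T, W, Y.
Other parents of H's children:
  L: C, J, K
  M: J
  T: C, R
  W: C, L, R, T, V
  Y: K, L, M, U
MB(H) = {C, J, K, L, M, R, T, U, V, W, Y}, which has 11 nodes.

11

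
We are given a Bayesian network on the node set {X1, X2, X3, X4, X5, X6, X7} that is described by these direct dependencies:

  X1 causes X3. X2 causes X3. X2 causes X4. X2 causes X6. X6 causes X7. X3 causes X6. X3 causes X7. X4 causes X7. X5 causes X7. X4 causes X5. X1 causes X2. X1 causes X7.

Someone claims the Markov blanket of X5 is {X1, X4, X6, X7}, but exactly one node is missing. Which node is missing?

The Markov blanket of a node is its parents, its children, and the other parents of its children.
X5's children: X7.
X5's parents: X4.
Other parents of X5's children:
  X7: X1, X3, X4, X6
MB(X5) = {X1, X3, X4, X6, X7}.
Comparing with the claimed set, X3 is missing.

X3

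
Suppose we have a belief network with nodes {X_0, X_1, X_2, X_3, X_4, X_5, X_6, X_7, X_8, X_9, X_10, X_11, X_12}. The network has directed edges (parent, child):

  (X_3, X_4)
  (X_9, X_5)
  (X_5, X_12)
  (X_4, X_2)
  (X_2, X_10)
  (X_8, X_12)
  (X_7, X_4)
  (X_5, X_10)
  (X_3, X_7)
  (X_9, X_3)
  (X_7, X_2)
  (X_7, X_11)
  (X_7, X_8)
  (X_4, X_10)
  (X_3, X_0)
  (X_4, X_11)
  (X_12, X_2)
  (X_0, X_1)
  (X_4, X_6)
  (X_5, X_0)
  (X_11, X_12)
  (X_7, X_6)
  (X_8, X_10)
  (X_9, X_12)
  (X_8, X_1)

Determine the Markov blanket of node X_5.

Parents of X_5: X_9.
X_5 has children X_0, X_10, X_12.
For each child, the remaining parents (spouses of X_5):
  parents(X_0) \ {X_5} = {X_3}.
  X_12 also has parents X_8, X_9, X_11.
  X_10 also has parents X_2, X_4, X_8.
MB(X_5) = {X_0, X_2, X_3, X_4, X_8, X_9, X_10, X_11, X_12}.

{X_0, X_2, X_3, X_4, X_8, X_9, X_10, X_11, X_12}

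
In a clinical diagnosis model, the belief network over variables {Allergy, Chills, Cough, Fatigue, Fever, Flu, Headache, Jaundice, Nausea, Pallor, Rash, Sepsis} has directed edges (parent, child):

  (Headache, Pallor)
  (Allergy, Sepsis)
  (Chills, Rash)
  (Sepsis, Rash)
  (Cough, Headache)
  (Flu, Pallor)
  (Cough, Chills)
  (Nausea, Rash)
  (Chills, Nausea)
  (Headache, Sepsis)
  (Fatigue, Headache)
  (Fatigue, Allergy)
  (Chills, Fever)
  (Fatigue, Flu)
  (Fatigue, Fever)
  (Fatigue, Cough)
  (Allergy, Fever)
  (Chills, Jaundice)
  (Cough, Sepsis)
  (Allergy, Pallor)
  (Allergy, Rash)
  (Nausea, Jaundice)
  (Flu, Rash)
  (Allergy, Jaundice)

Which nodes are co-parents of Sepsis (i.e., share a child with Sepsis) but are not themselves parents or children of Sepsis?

{Chills, Flu, Nausea}

Children of Sepsis: Rash.
  Rash: Allergy, Chills, Flu, Nausea
Excluding nodes already adjacent to Sepsis (Allergy, Cough, Headache, Rash), the co-parent-only contribution is {Chills, Flu, Nausea}.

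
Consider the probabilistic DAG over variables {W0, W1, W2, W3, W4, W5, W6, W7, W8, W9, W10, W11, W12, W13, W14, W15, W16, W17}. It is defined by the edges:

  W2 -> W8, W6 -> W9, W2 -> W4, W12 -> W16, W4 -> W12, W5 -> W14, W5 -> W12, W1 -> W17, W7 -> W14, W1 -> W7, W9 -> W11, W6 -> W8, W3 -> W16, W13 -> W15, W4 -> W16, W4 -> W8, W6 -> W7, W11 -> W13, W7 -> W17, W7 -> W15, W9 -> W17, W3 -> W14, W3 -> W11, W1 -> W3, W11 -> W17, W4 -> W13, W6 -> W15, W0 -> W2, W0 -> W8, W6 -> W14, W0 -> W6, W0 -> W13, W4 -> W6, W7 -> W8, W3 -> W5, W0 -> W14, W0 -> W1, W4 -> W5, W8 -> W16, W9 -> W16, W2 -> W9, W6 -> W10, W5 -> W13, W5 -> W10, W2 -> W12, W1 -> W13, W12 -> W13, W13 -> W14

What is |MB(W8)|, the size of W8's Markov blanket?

9

W8 has child W16.
Parents of W8: W0, W2, W4, W6, W7.
Other parents of W8's children:
  W16: W3, W4, W9, W12
MB(W8) = {W0, W2, W3, W4, W6, W7, W9, W12, W16}, which has 9 nodes.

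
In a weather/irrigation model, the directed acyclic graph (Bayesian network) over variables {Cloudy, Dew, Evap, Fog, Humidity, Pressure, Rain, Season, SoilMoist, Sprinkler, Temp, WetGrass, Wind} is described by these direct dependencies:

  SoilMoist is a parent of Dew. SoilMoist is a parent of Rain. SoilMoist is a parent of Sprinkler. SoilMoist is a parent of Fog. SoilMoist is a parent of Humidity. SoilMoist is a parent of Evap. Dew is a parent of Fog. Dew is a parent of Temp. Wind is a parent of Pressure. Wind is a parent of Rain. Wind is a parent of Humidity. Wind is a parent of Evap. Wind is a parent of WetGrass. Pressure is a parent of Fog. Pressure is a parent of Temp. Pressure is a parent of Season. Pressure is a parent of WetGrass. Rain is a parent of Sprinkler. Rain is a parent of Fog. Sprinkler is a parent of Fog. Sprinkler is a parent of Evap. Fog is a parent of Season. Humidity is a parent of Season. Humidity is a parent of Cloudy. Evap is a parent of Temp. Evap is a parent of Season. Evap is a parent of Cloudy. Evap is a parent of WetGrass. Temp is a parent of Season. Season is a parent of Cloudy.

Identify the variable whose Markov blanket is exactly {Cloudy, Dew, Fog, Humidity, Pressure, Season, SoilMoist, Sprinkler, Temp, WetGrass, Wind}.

The target node must have every member of {Cloudy, Dew, Fog, Humidity, Pressure, Season, SoilMoist, Sprinkler, Temp, WetGrass, Wind} as a parent, child, or co-parent, and no others.
Parents of Evap: SoilMoist, Sprinkler, Wind; children: Cloudy, Season, Temp, WetGrass; co-parents: Dew, Fog, Humidity, Pressure, Season, Temp, Wind.
These exactly cover the given set, so the node is Evap.

Evap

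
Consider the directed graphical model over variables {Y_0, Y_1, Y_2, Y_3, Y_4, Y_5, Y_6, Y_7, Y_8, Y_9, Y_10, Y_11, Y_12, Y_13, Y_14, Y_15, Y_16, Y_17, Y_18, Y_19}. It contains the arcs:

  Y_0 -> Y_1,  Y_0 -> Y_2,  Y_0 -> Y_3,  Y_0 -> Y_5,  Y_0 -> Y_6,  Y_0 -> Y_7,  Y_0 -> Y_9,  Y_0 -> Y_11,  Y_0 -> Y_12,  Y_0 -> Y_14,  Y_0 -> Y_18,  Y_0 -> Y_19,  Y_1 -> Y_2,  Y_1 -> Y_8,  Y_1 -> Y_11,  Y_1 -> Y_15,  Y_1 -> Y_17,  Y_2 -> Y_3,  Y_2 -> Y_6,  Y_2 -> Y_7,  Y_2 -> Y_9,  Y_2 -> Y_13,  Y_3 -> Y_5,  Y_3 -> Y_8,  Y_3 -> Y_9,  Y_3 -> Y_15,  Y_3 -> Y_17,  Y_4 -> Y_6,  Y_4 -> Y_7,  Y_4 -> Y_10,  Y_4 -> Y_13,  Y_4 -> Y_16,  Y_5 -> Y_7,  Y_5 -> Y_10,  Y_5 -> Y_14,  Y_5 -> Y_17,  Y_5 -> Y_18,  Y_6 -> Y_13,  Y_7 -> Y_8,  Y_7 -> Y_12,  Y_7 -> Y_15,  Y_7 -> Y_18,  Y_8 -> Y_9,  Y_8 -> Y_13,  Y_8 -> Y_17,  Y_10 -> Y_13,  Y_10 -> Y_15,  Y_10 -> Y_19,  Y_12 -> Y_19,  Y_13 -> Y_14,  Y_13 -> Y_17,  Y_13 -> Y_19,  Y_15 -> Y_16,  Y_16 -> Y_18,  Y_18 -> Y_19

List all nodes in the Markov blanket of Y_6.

Pa(Y_6) = {Y_0, Y_2, Y_4}.
Children of Y_6: Y_13.
Other parents of Y_6's children:
  Y_13: Y_2, Y_4, Y_8, Y_10
Taking the union gives {Y_0, Y_2, Y_4, Y_8, Y_10, Y_13}.

{Y_0, Y_2, Y_4, Y_8, Y_10, Y_13}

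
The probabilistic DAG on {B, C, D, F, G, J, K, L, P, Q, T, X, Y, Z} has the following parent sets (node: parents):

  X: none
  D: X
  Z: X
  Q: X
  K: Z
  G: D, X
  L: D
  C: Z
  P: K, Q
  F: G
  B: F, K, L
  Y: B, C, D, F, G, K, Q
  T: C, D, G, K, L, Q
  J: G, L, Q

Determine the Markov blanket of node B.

Recall MB(v) = parents ∪ children ∪ spouses, where spouses are the other parents of v's children.
B's parents: F, K, L.
Ch(B) = {Y}.
Other parents of B's children:
  Y: C, D, F, G, K, Q
Taking the union gives {C, D, F, G, K, L, Q, Y}.

{C, D, F, G, K, L, Q, Y}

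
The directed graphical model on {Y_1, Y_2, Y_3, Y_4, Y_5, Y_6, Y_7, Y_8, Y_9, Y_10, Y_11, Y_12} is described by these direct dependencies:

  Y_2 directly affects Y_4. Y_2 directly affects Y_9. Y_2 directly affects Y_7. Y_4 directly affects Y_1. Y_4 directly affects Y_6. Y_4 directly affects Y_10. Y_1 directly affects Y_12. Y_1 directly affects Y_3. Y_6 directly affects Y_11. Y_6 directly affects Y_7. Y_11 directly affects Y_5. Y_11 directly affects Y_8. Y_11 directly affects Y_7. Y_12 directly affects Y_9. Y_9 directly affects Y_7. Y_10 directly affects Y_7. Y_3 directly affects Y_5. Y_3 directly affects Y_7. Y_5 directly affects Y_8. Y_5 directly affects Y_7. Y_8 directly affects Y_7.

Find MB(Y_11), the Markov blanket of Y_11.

The Markov blanket of a node is its parents, its children, and the other parents of its children.
Y_11 has parent Y_6.
Y_11 has children Y_5, Y_7, Y_8.
For each child, the remaining parents (spouses of Y_11):
  parents(Y_5) \ {Y_11} = {Y_3}.
  Y_8's other parent is Y_5.
  parents(Y_7) \ {Y_11} = {Y_2, Y_3, Y_5, Y_6, Y_8, Y_9, Y_10}.
So the Markov blanket of Y_11 is {Y_2, Y_3, Y_5, Y_6, Y_7, Y_8, Y_9, Y_10}.

{Y_2, Y_3, Y_5, Y_6, Y_7, Y_8, Y_9, Y_10}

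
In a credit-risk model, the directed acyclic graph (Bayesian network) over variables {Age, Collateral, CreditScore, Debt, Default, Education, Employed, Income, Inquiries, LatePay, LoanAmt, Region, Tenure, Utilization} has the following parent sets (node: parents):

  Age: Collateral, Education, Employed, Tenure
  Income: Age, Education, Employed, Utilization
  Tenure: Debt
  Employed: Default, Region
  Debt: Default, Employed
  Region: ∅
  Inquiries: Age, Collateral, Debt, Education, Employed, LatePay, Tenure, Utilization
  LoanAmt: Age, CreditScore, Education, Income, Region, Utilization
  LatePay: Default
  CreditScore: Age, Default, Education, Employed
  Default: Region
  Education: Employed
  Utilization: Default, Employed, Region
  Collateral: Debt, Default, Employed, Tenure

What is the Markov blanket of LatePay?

The Markov blanket of a node is its parents, its children, and the other parents of its children.
LatePay's children: Inquiries.
LatePay has parent Default.
Other parents of LatePay's children:
  Inquiries's other parents are Age, Collateral, Debt, Education, Employed, Tenure, Utilization.
Taking the union gives {Age, Collateral, Debt, Default, Education, Employed, Inquiries, Tenure, Utilization}.

{Age, Collateral, Debt, Default, Education, Employed, Inquiries, Tenure, Utilization}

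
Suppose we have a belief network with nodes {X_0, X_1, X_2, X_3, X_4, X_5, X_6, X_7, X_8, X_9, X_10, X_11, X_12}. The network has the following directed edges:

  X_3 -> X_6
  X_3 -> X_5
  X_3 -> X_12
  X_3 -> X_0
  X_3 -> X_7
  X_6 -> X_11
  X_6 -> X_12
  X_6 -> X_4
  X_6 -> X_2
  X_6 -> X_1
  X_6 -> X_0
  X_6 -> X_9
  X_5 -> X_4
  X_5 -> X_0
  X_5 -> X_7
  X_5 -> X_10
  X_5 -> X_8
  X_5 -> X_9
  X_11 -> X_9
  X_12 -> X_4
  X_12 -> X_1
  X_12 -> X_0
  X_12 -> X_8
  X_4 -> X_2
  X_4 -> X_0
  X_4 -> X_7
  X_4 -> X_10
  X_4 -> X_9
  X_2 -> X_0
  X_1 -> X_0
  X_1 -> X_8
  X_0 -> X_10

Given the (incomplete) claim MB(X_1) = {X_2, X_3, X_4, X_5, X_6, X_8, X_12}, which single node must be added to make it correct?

X_0

X_1 has parents X_6, X_12.
Children of X_1: X_0, X_8.
For each child, the remaining parents (spouses of X_1):
  parents(X_0) \ {X_1} = {X_2, X_3, X_4, X_5, X_6, X_12}.
  X_8 also has parents X_5, X_12.
MB(X_1) = {X_0, X_2, X_3, X_4, X_5, X_6, X_8, X_12}.
Comparing with the claimed set, X_0 is missing.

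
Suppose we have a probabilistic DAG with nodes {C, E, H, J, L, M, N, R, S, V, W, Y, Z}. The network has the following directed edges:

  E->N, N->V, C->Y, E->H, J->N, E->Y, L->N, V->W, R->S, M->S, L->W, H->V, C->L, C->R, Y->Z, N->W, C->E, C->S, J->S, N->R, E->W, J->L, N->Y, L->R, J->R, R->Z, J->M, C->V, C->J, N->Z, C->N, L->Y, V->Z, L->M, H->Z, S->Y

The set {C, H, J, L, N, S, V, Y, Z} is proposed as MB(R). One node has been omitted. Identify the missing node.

Recall MB(v) = parents ∪ children ∪ spouses, where spouses are the other parents of v's children.
R has parents C, J, L, N.
R has children S, Z.
Parents of each child, excluding R:
  parents(S) \ {R} = {C, J, M}.
  Z also has parents H, N, V, Y.
MB(R) = {C, H, J, L, M, N, S, V, Y, Z}.
Comparing with the claimed set, M is missing.

M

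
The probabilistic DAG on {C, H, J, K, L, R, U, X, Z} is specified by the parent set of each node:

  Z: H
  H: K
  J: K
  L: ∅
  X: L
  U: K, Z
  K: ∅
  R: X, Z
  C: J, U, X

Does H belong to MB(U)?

U's parents: K, Z.
U has child C.
Other parents of U's children:
  C: J, X
MB(U) = {C, J, K, X, Z}; H is not in this set.

No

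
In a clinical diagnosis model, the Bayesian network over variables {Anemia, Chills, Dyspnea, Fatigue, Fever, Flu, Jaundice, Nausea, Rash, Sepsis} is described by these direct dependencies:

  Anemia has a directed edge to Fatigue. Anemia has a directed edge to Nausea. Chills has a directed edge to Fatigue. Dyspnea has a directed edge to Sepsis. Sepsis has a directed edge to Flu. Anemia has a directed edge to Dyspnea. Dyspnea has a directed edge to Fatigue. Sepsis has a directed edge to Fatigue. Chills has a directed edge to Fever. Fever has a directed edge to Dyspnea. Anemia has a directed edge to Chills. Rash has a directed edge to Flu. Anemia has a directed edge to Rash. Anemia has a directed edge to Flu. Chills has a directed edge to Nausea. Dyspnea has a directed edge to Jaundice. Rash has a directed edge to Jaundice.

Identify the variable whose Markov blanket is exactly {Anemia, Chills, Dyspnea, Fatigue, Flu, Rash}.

Sepsis

The target node must have every member of {Anemia, Chills, Dyspnea, Fatigue, Flu, Rash} as a parent, child, or co-parent, and no others.
Parents of Sepsis: Dyspnea; children: Fatigue, Flu; co-parents: Anemia, Chills, Dyspnea, Rash.
These exactly cover the given set, so the node is Sepsis.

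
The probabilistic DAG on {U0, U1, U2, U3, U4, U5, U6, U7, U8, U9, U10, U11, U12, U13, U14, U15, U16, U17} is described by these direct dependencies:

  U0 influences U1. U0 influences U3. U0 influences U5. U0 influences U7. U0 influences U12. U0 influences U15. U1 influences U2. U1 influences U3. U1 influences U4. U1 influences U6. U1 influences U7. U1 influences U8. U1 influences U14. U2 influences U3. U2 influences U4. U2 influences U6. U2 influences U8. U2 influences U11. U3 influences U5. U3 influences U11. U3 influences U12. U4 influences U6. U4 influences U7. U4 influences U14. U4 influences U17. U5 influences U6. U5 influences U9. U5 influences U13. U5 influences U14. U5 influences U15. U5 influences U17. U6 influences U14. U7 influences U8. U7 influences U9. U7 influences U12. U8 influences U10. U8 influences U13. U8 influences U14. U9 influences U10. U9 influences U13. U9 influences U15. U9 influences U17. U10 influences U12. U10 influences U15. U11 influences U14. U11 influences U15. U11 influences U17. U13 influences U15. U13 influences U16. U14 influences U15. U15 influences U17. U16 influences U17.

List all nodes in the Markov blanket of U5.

Recall MB(v) = parents ∪ children ∪ spouses, where spouses are the other parents of v's children.
U5 has children U6, U9, U13, U14, U15, U17.
U5 has parents U0, U3.
Parents of each child, excluding U5:
  U6: U1, U2, U4
  U9: U7
  U13: U8, U9
  U14: U1, U4, U6, U8, U11
  U15: U0, U9, U10, U11, U13, U14
  U17: U4, U9, U11, U15, U16
MB(U5) = {U0, U1, U2, U3, U4, U6, U7, U8, U9, U10, U11, U13, U14, U15, U16, U17}.

{U0, U1, U2, U3, U4, U6, U7, U8, U9, U10, U11, U13, U14, U15, U16, U17}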